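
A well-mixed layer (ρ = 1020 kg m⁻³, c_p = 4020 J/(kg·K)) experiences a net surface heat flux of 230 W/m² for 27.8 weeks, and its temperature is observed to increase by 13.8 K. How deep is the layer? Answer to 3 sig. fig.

68.3 m

Heat input Q = F Δt = 230 × 1.68×10^7 s = 3.87×10^9 J/m².
Required areal heat capacity C = Q / ΔT = 2.80×10^8 J/(m²·K).
Depth D = C / (ρ c_p) = 2.80×10^8 / (1020 × 4020) = 68.3 m.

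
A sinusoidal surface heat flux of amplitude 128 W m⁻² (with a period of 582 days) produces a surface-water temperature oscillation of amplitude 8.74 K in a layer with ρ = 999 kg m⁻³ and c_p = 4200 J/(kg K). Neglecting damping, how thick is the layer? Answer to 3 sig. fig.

ω = 2π / 5.03×10^7 s = 1.25×10^-7 s⁻¹.
Required C = F₀ / (A ω) = 128 / (8.74 × 1.25×10^-7) = 1.17×10^8 J/(m²·K).
D = C / (ρ c_p) = 1.17×10^8 / (999 × 4200) = 27.9 m.

27.9 m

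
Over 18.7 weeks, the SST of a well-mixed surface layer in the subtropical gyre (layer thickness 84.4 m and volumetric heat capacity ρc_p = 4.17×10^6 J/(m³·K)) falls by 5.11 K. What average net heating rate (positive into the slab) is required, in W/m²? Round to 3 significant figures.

-159

Areal heat capacity C = ρc_p × D = 4.17×10^6 × 84.4 = 3.52×10^8 J/(m^2 K).
Required heat per unit area: Q = C ΔT = 3.52×10^8 × -5.11 = -1.80×10^9 J/m².
Flux F = Q / Δt = -1.80×10^9 / 1.13×10^7 s = -159 W/m².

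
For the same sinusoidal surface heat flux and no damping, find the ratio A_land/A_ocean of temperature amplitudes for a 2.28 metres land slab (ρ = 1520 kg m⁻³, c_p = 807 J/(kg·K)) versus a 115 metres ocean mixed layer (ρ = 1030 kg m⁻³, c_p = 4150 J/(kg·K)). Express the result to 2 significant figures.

180

C_ocean = 1030 × 4150 × 115 = 4.92×10^8 J/(m²·K).
C_land = 1520 × 807 × 2.28 = 2.80×10^6 J/(m²·K).
Undamped amplitude ∝ 1/C, so A_land/A_ocean = C_ocean/C_land = 176.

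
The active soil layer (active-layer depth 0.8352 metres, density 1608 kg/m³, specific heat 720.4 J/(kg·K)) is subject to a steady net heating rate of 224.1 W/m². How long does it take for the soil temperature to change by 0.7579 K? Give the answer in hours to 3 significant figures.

Areal heat capacity C = ρ c_p D = 1608 × 720.4 × 0.8352 = 9.67×10^5 J/(m²·K).
Time required: Δt = C ΔT / F = 9.67×10^5 × 0.7579 / 224.1 = 3270 s.
In hours: 3270 s / (3600 s/hour) = 0.909 hours.

0.909 hours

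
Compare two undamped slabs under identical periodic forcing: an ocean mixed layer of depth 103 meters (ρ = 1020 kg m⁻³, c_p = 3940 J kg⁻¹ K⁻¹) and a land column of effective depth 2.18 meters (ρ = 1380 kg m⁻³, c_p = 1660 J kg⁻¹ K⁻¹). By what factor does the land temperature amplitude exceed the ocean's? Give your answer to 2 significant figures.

83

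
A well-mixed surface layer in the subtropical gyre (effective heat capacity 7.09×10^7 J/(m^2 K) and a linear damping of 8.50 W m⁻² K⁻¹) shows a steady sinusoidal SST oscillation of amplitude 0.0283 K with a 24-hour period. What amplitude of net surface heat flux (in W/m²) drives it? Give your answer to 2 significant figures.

Areal heat capacity C = 7.09×10^7 J/(m^2 K) (given).
ω = 2π / 86400 s = 7.27×10^-5 s⁻¹.
√((Cω)² + λ²) = √((5160)² + 8.50²) = 5160 W/(m²·K).
F₀ = A × √((Cω)²+λ²) = 0.0283 × 5160 = 146 W/m².

150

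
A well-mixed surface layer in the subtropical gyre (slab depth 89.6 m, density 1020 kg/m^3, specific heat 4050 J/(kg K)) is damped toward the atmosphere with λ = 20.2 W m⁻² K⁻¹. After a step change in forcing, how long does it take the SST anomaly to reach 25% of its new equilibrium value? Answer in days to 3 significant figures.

Areal heat capacity C = ρ c_p D = 1020 × 4050 × 89.6 = 3.70×10^8 J/(m²·K).
τ = C / λ = 3.70×10^8 / 20.2 = 1.83×10^7 s.
Fraction reached: 1 − e^(−t/τ) = 0.25 ⇒ t = −τ ln(1 − 0.25) = τ × 0.288.
t = 5.27×10^6 s = 61.0 days.

61.0 days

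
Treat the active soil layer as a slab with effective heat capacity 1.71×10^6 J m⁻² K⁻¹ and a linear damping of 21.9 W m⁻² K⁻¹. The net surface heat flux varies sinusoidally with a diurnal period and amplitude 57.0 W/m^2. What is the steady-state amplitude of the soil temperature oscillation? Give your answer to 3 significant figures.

Areal heat capacity C = 1.71×10^6 J m⁻² K⁻¹ (given).
Angular frequency ω = 2π / T = 2π / 86400 s = 7.27×10^-5 s⁻¹.
√((Cω)² + λ²) = √((124)² + 21.9²) = 126 W/(m²·K).
Amplitude A = F₀ / √((Cω)²+λ²) = 57.0 / 126 = 0.451 K.

0.451 K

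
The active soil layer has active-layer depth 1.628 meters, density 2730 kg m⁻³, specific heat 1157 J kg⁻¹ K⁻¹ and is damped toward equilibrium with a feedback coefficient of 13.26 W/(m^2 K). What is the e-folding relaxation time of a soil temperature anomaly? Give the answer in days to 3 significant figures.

Areal heat capacity C = ρ c_p D = 2730 × 1157 × 1.628 = 5.14×10^6 J/(m²·K).
Relaxation time τ = C / λ = 5.14×10^6 / 13.26 = 3.88×10^5 s.
In days: 3.88×10^5 s / (86400 s/day) = 4.49 days.

4.49 days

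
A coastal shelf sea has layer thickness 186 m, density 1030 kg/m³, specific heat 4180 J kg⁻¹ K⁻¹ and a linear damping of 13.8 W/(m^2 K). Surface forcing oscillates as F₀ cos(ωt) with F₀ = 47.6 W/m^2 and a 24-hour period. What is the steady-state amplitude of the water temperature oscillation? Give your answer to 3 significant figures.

Areal heat capacity C = ρ c_p D = 1030 × 4180 × 186 = 8.01×10^8 J/(m²·K).
Angular frequency ω = 2π / T = 2π / 86400 s = 7.27×10^-5 s⁻¹.
√((Cω)² + λ²) = √((58200)² + 13.8²) = 58200 W/(m²·K).
Amplitude A = F₀ / √((Cω)²+λ²) = 47.6 / 58200 = 8.17×10^-4 K.

8.17×10^-4 K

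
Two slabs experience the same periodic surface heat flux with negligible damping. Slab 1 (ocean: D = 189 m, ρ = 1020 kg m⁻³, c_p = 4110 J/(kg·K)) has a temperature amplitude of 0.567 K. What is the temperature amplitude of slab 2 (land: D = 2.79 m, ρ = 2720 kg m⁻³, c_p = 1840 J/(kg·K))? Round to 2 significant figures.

32 K

C_ocean = 7.92×10^8 J/(m²·K); C_land = 1.40×10^7 J/(m²·K).
A ∝ 1/C ⇒ A_land = A_ocean × C_ocean/C_land = 0.567 × 56.7 = 32.2 K.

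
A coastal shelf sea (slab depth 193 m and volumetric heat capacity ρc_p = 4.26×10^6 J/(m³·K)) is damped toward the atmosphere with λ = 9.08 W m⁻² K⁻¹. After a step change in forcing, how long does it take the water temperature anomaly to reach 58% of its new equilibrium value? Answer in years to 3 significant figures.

2.49 years

Areal heat capacity C = ρc_p × D = 4.26×10^6 × 193 = 8.22×10^8 J m⁻² K⁻¹.
τ = C / λ = 8.22×10^8 / 9.08 = 9.05×10^7 s.
Fraction reached: 1 − e^(−t/τ) = 0.58 ⇒ t = −τ ln(1 − 0.58) = τ × 0.868.
t = 7.86×10^7 s = 2.49 years.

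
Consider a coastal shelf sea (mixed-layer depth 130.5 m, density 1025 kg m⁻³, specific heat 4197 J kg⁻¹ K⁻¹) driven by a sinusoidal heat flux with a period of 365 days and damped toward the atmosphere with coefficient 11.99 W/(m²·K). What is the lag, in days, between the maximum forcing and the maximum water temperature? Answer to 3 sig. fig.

Areal heat capacity C = ρ c_p D = 1025 × 4197 × 130.5 = 5.61×10^8 J/(m²·K).
ω = 2π / 3.15×10^7 s = 1.99×10^-7 s⁻¹.
Phase lag φ = arctan(Cω/λ) = arctan(112/11.99) = 1.46 rad.
Time lag = φ / ω = 1.46 / 1.99×10^-7 = 7.35×10^6 s = 85.0 days.

85.0 days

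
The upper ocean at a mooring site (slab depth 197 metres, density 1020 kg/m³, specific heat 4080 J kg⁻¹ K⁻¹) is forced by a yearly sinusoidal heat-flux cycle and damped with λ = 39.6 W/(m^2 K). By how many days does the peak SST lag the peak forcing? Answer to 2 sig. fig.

77 days

Areal heat capacity C = ρ c_p D = 1020 × 4080 × 197 = 8.20×10^8 J/(m²·K).
ω = 2π / 3.15×10^7 s = 1.99×10^-7 s⁻¹.
Phase lag φ = arctan(Cω/λ) = arctan(163/39.6) = 1.33 rad.
Time lag = φ / ω = 1.33 / 1.99×10^-7 = 6.69×10^6 s = 77.4 days.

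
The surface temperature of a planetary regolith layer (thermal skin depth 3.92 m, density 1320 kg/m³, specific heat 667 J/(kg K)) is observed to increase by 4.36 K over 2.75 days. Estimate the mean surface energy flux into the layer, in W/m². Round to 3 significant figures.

Areal heat capacity C = ρ c_p D = 1320 × 667 × 3.92 = 3.45×10^6 J/(m^2 K).
Required heat per unit area: Q = C ΔT = 3.45×10^6 × 4.36 = 1.50×10^7 J/m².
Flux F = Q / Δt = 1.50×10^7 / 2.38×10^5 s = 63.3 W/m².

63.3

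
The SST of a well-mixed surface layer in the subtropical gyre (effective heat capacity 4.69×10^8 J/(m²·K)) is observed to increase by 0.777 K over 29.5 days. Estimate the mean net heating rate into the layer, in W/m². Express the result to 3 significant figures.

Areal heat capacity C = 4.69×10^8 J/(m²·K) (given).
Required heat per unit area: Q = C ΔT = 4.69×10^8 × 0.777 = 3.64×10^8 J/m².
Flux F = Q / Δt = 3.64×10^8 / 2.55×10^6 s = 143 W/m².

143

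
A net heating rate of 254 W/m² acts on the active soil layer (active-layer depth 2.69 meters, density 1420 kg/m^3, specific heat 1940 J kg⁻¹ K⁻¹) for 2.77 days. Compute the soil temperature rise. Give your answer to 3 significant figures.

8.20 K

Areal heat capacity C = ρ c_p D = 1420 × 1940 × 2.69 = 7.41×10^6 J/(m^2 K).
Net heat input Q = F Δt = 254 × (2.77 days × 86400 s/day) = 6.08×10^7 J/m².
ΔT = Q / C = 6.08×10^7 / 7.41×10^6 = 8.20 K.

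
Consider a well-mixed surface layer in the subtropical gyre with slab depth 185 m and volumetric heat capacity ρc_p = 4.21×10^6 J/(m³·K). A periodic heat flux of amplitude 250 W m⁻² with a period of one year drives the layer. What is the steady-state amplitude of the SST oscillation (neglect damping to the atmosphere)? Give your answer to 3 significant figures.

Areal heat capacity C = ρc_p × D = 4.21×10^6 × 185 = 7.79×10^8 J m⁻² K⁻¹.
Angular frequency ω = 2π / T = 2π / 3.15×10^7 s = 1.99×10^-7 s⁻¹.
Cω = 7.79×10^8 × 1.99×10^-7 = 155 W/(m²·K).
Amplitude A = F₀ / (Cω) = 250 / 155 = 1.61 K.

1.61 K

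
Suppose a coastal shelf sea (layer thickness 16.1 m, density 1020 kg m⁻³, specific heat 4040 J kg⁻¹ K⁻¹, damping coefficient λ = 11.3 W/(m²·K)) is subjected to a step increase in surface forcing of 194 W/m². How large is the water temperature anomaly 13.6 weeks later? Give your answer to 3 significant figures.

12.9 K

Areal heat capacity C = ρ c_p D = 1020 × 4040 × 16.1 = 6.63×10^7 J/(m^2 K).
τ = C / λ = 6.63×10^7 / 11.3 = 5.87×10^6 s.
Equilibrium anomaly ΔT_eq = F / λ = 194 / 11.3 = 17.2 K.
t = 13.6 weeks = 8.23×10^6 s, so t/τ = 1.40.
ΔT(t) = ΔT_eq (1 − e^(−t/τ)) = 17.2 × (1 − e^−1.40) = 12.9 K.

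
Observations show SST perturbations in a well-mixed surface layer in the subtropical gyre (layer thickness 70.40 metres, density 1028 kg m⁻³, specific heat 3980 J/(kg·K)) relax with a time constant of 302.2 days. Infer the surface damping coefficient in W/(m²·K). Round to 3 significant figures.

Areal heat capacity C = ρ c_p D = 1028 × 3980 × 70.40 = 2.88×10^8 J m⁻² K⁻¹.
τ = 302.2 days = 2.61×10^7 s.
λ = C / τ = 2.88×10^8 / 2.61×10^7 = 11.0 W/(m²·K).

11.0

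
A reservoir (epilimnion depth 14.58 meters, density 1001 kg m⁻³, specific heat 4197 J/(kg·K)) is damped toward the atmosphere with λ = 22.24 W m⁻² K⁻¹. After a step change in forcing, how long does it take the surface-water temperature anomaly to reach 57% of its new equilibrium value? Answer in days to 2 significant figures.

27 days

Areal heat capacity C = ρ c_p D = 1001 × 4197 × 14.58 = 6.13×10^7 J/(m^2 K).
τ = C / λ = 6.13×10^7 / 22.24 = 2.75×10^6 s.
Fraction reached: 1 − e^(−t/τ) = 0.57 ⇒ t = −τ ln(1 − 0.57) = τ × 0.844.
t = 2.32×10^6 s = 26.9 days.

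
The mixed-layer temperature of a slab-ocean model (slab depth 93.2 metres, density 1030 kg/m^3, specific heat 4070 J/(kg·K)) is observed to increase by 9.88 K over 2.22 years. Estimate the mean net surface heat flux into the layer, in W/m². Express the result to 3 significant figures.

Areal heat capacity C = ρ c_p D = 1030 × 4070 × 93.2 = 3.91×10^8 J m⁻² K⁻¹.
Required heat per unit area: Q = C ΔT = 3.91×10^8 × 9.88 = 3.86×10^9 J/m².
Flux F = Q / Δt = 3.86×10^9 / 7.01×10^7 s = 55.1 W/m².

55.1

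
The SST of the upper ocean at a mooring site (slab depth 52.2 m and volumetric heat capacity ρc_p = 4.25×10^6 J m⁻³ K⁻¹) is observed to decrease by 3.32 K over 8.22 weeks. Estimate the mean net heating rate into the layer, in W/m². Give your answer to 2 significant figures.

-150

Areal heat capacity C = ρc_p × D = 4.25×10^6 × 52.2 = 2.22×10^8 J/(m²·K).
Required heat per unit area: Q = C ΔT = 2.22×10^8 × -3.32 = -7.37×10^8 J/m².
Flux F = Q / Δt = -7.37×10^8 / 4.97×10^6 s = -148 W/m².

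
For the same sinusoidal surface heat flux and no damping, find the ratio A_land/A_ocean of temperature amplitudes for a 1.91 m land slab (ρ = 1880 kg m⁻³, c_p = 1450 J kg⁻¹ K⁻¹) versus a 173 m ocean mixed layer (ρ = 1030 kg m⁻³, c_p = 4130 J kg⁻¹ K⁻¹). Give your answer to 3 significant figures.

141

C_ocean = 1030 × 4130 × 173 = 7.36×10^8 J/(m²·K).
C_land = 1880 × 1450 × 1.91 = 5.21×10^6 J/(m²·K).
Undamped amplitude ∝ 1/C, so A_land/A_ocean = C_ocean/C_land = 141.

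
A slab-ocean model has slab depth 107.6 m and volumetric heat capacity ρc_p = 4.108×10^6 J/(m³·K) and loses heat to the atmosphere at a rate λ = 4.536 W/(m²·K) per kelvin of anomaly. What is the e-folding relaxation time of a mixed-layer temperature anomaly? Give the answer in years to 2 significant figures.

Areal heat capacity C = ρc_p × D = 4.108×10^6 × 107.6 = 4.42×10^8 J/(m²·K).
Relaxation time τ = C / λ = 4.42×10^8 / 4.536 = 9.74×10^7 s.
In years: 9.74×10^7 s / (3.156×10^7 s/year) = 3.09 years.

3.1 years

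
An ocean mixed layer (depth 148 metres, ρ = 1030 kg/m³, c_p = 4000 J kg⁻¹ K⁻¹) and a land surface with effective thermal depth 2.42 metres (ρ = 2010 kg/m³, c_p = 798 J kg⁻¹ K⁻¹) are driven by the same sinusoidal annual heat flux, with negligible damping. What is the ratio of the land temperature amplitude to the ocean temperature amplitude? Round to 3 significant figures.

157

C_ocean = 1030 × 4000 × 148 = 6.10×10^8 J/(m²·K).
C_land = 2010 × 798 × 2.42 = 3.88×10^6 J/(m²·K).
Undamped amplitude ∝ 1/C, so A_land/A_ocean = C_ocean/C_land = 157.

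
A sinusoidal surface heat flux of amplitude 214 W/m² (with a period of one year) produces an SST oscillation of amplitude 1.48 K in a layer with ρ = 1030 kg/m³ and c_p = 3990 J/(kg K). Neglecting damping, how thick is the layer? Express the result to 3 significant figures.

ω = 2π / 3.15×10^7 s = 1.99×10^-7 s⁻¹.
Required C = F₀ / (A ω) = 214 / (1.48 × 1.99×10^-7) = 7.26×10^8 J/(m²·K).
D = C / (ρ c_p) = 7.26×10^8 / (1030 × 3990) = 177 m.

177 m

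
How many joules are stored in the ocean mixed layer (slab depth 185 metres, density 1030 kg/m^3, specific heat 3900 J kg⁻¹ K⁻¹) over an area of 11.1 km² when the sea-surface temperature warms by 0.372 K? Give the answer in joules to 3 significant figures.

3.07×10^15 J

Areal heat capacity C = ρ c_p D = 1030 × 3900 × 185 = 7.43×10^8 J/(m^2 K).
Heat per unit area: q = C ΔT = 7.43×10^8 × 0.372 = 2.76×10^8 J/m².
Total heat: Q = q × A = 2.76×10^8 × (11.1 × 10⁶ m²) = 3.07×10^15 J.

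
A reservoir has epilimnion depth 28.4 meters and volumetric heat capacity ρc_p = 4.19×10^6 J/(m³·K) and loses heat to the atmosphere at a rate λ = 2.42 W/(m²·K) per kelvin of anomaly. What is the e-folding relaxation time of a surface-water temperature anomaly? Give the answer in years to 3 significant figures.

1.56 years

Areal heat capacity C = ρc_p × D = 4.19×10^6 × 28.4 = 1.19×10^8 J/(m²·K).
Relaxation time τ = C / λ = 1.19×10^8 / 2.42 = 4.92×10^7 s.
In years: 4.92×10^7 s / (3.156×10^7 s/year) = 1.56 years.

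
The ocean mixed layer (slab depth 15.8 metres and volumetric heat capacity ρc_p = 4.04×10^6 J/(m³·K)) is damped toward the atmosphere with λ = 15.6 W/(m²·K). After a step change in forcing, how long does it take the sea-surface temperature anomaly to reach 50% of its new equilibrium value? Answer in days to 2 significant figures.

Areal heat capacity C = ρc_p × D = 4.04×10^6 × 15.8 = 6.38×10^7 J m⁻² K⁻¹.
τ = C / λ = 6.38×10^7 / 15.6 = 4.09×10^6 s.
Fraction reached: 1 − e^(−t/τ) = 0.50 ⇒ t = −τ ln(1 − 0.50) = τ × 0.693.
t = 2.84×10^6 s = 32.8 days.

33 days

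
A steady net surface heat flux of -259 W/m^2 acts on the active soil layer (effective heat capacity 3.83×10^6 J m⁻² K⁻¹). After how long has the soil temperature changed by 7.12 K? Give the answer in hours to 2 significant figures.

Areal heat capacity C = 3.83×10^6 J m⁻² K⁻¹ (given).
Time required: Δt = C ΔT / F = 3.83×10^6 × -7.12 / -259 = 1.05×10^5 s.
In hours: 1.05×10^5 s / (3600 s/hour) = 29.2 hours.

29 hours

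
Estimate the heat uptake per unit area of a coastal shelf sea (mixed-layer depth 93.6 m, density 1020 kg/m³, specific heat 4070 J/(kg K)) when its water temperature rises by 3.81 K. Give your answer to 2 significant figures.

1.5×10^9

Areal heat capacity C = ρ c_p D = 1020 × 4070 × 93.6 = 3.89×10^8 J/(m²·K).
ΔQ = C ΔT = 3.89×10^8 × 3.81 = 1.48×10^9 J/m².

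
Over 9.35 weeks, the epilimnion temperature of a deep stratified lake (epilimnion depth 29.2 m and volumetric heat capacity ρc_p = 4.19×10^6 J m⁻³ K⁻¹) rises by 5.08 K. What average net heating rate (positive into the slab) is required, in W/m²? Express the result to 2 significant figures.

Areal heat capacity C = ρc_p × D = 4.19×10^6 × 29.2 = 1.22×10^8 J/(m^2 K).
Required heat per unit area: Q = C ΔT = 1.22×10^8 × 5.08 = 6.22×10^8 J/m².
Flux F = Q / Δt = 6.22×10^8 / 5.65×10^6 s = 110 W/m².

110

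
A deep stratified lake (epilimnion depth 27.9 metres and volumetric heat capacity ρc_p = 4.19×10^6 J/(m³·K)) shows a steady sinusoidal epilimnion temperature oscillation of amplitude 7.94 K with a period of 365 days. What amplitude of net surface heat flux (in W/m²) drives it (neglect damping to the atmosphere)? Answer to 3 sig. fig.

Areal heat capacity C = ρc_p × D = 4.19×10^6 × 27.9 = 1.17×10^8 J m⁻² K⁻¹.
ω = 2π / 3.15×10^7 s = 1.99×10^-7 s⁻¹.
Cω = 1.17×10^8 × 1.99×10^-7 = 23.3 W/(m²·K).
F₀ = A × Cω = 7.94 × 23.3 = 185 W/m².

185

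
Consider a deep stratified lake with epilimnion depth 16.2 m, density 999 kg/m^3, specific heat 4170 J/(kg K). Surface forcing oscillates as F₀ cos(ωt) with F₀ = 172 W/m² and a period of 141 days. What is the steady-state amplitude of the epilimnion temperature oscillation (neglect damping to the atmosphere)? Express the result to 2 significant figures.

4.9 K

Areal heat capacity C = ρ c_p D = 999 × 4170 × 16.2 = 6.75×10^7 J m⁻² K⁻¹.
Angular frequency ω = 2π / T = 2π / 1.22×10^7 s = 5.16×10^-7 s⁻¹.
Cω = 6.75×10^7 × 5.16×10^-7 = 34.8 W/(m²·K).
Amplitude A = F₀ / (Cω) = 172 / 34.8 = 4.94 K.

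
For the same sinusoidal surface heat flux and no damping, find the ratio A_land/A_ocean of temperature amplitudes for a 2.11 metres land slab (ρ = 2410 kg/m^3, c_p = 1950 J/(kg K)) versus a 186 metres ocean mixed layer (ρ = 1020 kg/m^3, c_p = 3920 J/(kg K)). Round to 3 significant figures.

75.0

C_ocean = 1020 × 3920 × 186 = 7.44×10^8 J/(m²·K).
C_land = 2410 × 1950 × 2.11 = 9.92×10^6 J/(m²·K).
Undamped amplitude ∝ 1/C, so A_land/A_ocean = C_ocean/C_land = 75.0.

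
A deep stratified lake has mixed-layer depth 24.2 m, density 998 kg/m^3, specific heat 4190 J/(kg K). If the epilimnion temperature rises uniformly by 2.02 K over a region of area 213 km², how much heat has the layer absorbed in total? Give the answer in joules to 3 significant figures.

4.35×10^16 J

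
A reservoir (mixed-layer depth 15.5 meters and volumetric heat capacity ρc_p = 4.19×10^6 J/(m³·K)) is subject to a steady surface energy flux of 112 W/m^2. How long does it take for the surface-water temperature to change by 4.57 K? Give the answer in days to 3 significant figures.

30.7 days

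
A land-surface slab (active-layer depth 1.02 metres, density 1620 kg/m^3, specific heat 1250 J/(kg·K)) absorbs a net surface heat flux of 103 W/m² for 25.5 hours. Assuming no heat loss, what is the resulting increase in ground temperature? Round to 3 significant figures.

Areal heat capacity C = ρ c_p D = 1620 × 1250 × 1.02 = 2.07×10^6 J/(m²·K).
Net heat input Q = F Δt = 103 × (25.5 hours × 3600 s/hour) = 9.46×10^6 J/m².
ΔT = Q / C = 9.46×10^6 / 2.07×10^6 = 4.58 K.

4.58 K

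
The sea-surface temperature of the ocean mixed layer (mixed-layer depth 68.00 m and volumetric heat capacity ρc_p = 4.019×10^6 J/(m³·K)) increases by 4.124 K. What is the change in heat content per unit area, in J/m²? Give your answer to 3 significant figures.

Areal heat capacity C = ρc_p × D = 4.019×10^6 × 68.00 = 2.73×10^8 J m⁻² K⁻¹.
ΔQ = C ΔT = 2.73×10^8 × 4.124 = 1.13×10^9 J/m².

1.13×10^9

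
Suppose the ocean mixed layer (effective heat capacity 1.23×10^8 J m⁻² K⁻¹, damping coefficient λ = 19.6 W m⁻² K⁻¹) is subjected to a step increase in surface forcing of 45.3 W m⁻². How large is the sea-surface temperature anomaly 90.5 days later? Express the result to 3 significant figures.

1.65 K

Areal heat capacity C = 1.23×10^8 J m⁻² K⁻¹ (given).
τ = C / λ = 1.23×10^8 / 19.6 = 6.28×10^6 s.
Equilibrium anomaly ΔT_eq = F / λ = 45.3 / 19.6 = 2.31 K.
t = 90.5 days = 7.82×10^6 s, so t/τ = 1.25.
ΔT(t) = ΔT_eq (1 − e^(−t/τ)) = 2.31 × (1 − e^−1.25) = 1.65 K.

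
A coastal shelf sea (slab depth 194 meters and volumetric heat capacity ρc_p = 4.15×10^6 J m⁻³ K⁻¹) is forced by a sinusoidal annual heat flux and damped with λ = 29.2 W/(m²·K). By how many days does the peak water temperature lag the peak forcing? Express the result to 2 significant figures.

Areal heat capacity C = ρc_p × D = 4.15×10^6 × 194 = 8.05×10^8 J/(m^2 K).
ω = 2π / 3.15×10^7 s = 1.99×10^-7 s⁻¹.
Phase lag φ = arctan(Cω/λ) = arctan(160/29.2) = 1.39 rad.
Time lag = φ / ω = 1.39 / 1.99×10^-7 = 6.98×10^6 s = 80.8 days.

81 days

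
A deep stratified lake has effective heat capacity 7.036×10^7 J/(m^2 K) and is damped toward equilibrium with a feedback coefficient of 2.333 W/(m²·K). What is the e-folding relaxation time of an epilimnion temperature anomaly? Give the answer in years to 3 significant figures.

0.956 years

Areal heat capacity C = 7.036×10^7 J/(m^2 K) (given).
Relaxation time τ = C / λ = 7.04×10^7 / 2.333 = 3.02×10^7 s.
In years: 3.02×10^7 s / (3.156×10^7 s/year) = 0.956 years.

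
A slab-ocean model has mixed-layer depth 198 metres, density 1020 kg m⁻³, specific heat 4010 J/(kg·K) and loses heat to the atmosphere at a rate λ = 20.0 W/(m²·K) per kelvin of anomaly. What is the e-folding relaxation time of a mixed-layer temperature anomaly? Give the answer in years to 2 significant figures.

1.3 years

Areal heat capacity C = ρ c_p D = 1020 × 4010 × 198 = 8.10×10^8 J m⁻² K⁻¹.
Relaxation time τ = C / λ = 8.10×10^8 / 20.0 = 4.05×10^7 s.
In years: 4.05×10^7 s / (3.156×10^7 s/year) = 1.28 years.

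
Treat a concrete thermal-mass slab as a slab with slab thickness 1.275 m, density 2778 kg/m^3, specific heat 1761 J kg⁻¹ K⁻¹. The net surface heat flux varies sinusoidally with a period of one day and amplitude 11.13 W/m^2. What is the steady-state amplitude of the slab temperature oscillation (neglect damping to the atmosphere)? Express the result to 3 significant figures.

Areal heat capacity C = ρ c_p D = 2778 × 1761 × 1.275 = 6.24×10^6 J/(m^2 K).
Angular frequency ω = 2π / T = 2π / 86400 s = 7.27×10^-5 s⁻¹.
Cω = 6.24×10^6 × 7.27×10^-5 = 454 W/(m²·K).
Amplitude A = F₀ / (Cω) = 11.13 / 454 = 0.0245 K.

0.0245 K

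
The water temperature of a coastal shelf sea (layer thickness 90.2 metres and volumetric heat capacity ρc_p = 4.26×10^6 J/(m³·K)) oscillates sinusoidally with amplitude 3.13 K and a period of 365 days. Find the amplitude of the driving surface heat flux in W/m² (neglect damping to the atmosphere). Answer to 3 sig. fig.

240

Areal heat capacity C = ρc_p × D = 4.26×10^6 × 90.2 = 3.84×10^8 J/(m^2 K).
ω = 2π / 3.15×10^7 s = 1.99×10^-7 s⁻¹.
Cω = 3.84×10^8 × 1.99×10^-7 = 76.6 W/(m²·K).
F₀ = A × Cω = 3.13 × 76.6 = 240 W/m².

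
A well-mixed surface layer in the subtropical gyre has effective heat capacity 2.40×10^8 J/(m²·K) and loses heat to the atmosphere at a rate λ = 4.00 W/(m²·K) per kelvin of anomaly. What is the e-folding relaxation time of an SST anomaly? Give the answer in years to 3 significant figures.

Areal heat capacity C = 2.40×10^8 J/(m²·K) (given).
Relaxation time τ = C / λ = 2.40×10^8 / 4.00 = 6.00×10^7 s.
In years: 6.00×10^7 s / (3.156×10^7 s/year) = 1.90 years.

1.90 years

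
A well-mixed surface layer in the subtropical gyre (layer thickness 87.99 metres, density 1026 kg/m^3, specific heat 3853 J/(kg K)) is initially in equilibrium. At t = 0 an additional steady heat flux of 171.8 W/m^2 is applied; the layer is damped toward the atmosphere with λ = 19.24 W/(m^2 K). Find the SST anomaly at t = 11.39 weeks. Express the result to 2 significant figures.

Areal heat capacity C = ρ c_p D = 1026 × 3853 × 87.99 = 3.48×10^8 J m⁻² K⁻¹.
τ = C / λ = 3.48×10^8 / 19.24 = 1.81×10^7 s.
Equilibrium anomaly ΔT_eq = F / λ = 171.8 / 19.24 = 8.93 K.
t = 11.39 weeks = 6.89×10^6 s, so t/τ = 0.381.
ΔT(t) = ΔT_eq (1 − e^(−t/τ)) = 8.93 × (1 − e^−0.381) = 2.83 K.

2.8 K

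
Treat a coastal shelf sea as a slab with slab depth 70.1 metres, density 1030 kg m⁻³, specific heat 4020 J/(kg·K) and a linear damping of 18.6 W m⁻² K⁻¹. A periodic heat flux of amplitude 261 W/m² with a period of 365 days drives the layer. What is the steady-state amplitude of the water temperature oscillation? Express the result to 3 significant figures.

4.30 K

Areal heat capacity C = ρ c_p D = 1030 × 4020 × 70.1 = 2.90×10^8 J/(m^2 K).
Angular frequency ω = 2π / T = 2π / 3.15×10^7 s = 1.99×10^-7 s⁻¹.
√((Cω)² + λ²) = √((57.8)² + 18.6²) = 60.7 W/(m²·K).
Amplitude A = F₀ / √((Cω)²+λ²) = 261 / 60.7 = 4.30 K.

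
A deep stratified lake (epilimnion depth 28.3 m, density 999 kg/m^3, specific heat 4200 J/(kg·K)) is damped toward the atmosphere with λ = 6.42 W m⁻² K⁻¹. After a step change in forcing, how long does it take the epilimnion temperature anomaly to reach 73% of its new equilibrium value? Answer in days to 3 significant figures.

280 days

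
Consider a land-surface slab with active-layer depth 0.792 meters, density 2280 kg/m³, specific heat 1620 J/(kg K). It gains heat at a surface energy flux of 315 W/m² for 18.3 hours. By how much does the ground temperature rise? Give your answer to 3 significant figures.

7.09 K

Areal heat capacity C = ρ c_p D = 2280 × 1620 × 0.792 = 2.93×10^6 J/(m^2 K).
Net heat input Q = F Δt = 315 × (18.3 hours × 3600 s/hour) = 2.08×10^7 J/m².
ΔT = Q / C = 2.08×10^7 / 2.93×10^6 = 7.09 K.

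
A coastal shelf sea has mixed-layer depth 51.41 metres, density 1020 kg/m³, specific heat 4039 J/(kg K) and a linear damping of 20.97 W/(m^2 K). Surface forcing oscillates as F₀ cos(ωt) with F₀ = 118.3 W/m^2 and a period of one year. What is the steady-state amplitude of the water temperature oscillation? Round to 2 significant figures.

2.5 K

Areal heat capacity C = ρ c_p D = 1020 × 4039 × 51.41 = 2.12×10^8 J m⁻² K⁻¹.
Angular frequency ω = 2π / T = 2π / 3.15×10^7 s = 1.99×10^-7 s⁻¹.
√((Cω)² + λ²) = √((42.2)² + 20.97²) = 47.1 W/(m²·K).
Amplitude A = F₀ / √((Cω)²+λ²) = 118.3 / 47.1 = 2.51 K.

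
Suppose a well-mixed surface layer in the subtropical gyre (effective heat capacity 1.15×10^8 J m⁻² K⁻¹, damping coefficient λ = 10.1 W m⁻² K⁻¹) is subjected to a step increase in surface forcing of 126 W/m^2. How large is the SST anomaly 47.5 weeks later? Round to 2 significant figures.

11 K

Areal heat capacity C = 1.15×10^8 J m⁻² K⁻¹ (given).
τ = C / λ = 1.15×10^8 / 10.1 = 1.14×10^7 s.
Equilibrium anomaly ΔT_eq = F / λ = 126 / 10.1 = 12.5 K.
t = 47.5 weeks = 2.87×10^7 s, so t/τ = 2.52.
ΔT(t) = ΔT_eq (1 − e^(−t/τ)) = 12.5 × (1 − e^−2.52) = 11.5 K.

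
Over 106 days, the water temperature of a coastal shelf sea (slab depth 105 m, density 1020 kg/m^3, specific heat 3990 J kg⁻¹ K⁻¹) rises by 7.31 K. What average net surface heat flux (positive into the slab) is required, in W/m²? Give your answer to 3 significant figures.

341

Areal heat capacity C = ρ c_p D = 1020 × 3990 × 105 = 4.27×10^8 J/(m^2 K).
Required heat per unit area: Q = C ΔT = 4.27×10^8 × 7.31 = 3.12×10^9 J/m².
Flux F = Q / Δt = 3.12×10^9 / 9.16×10^6 s = 341 W/m².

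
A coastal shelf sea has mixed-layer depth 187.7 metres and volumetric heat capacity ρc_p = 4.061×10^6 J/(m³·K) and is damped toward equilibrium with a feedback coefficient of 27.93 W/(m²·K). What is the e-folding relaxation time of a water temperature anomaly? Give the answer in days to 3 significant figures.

Areal heat capacity C = ρc_p × D = 4.061×10^6 × 187.7 = 7.62×10^8 J m⁻² K⁻¹.
Relaxation time τ = C / λ = 7.62×10^8 / 27.93 = 2.73×10^7 s.
In days: 2.73×10^7 s / (86400 s/day) = 316 days.

316 days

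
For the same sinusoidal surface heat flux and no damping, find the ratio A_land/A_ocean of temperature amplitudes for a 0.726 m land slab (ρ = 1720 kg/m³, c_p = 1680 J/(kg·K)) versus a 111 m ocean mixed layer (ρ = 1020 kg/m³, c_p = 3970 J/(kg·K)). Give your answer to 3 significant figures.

214

C_ocean = 1020 × 3970 × 111 = 4.49×10^8 J/(m²·K).
C_land = 1720 × 1680 × 0.726 = 2.10×10^6 J/(m²·K).
Undamped amplitude ∝ 1/C, so A_land/A_ocean = C_ocean/C_land = 214.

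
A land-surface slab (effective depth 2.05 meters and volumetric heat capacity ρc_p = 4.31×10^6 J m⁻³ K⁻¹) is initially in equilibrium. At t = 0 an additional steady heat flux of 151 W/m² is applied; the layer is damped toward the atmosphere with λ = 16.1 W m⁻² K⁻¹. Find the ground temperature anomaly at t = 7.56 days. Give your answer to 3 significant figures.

Areal heat capacity C = ρc_p × D = 4.31×10^6 × 2.05 = 8.84×10^6 J/(m²·K).
τ = C / λ = 8.84×10^6 / 16.1 = 5.49×10^5 s.
Equilibrium anomaly ΔT_eq = F / λ = 151 / 16.1 = 9.38 K.
t = 7.56 days = 6.53×10^5 s, so t/τ = 1.19.
ΔT(t) = ΔT_eq (1 − e^(−t/τ)) = 9.38 × (1 − e^−1.19) = 6.53 K.

6.53 K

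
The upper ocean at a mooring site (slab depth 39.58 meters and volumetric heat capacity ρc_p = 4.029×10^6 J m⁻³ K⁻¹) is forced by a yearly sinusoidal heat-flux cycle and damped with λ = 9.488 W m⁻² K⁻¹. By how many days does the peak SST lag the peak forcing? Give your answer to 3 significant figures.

Areal heat capacity C = ρc_p × D = 4.029×10^6 × 39.58 = 1.59×10^8 J m⁻² K⁻¹.
ω = 2π / 3.15×10^7 s = 1.99×10^-7 s⁻¹.
Phase lag φ = arctan(Cω/λ) = arctan(31.8/9.488) = 1.28 rad.
Time lag = φ / ω = 1.28 / 1.99×10^-7 = 6.43×10^6 s = 74.4 days.

74.4 days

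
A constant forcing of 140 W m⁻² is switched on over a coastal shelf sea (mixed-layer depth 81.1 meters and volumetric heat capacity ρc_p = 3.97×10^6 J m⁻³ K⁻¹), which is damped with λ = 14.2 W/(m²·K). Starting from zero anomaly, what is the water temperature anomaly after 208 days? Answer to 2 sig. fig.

Areal heat capacity C = ρc_p × D = 3.97×10^6 × 81.1 = 3.22×10^8 J m⁻² K⁻¹.
τ = C / λ = 3.22×10^8 / 14.2 = 2.27×10^7 s.
Equilibrium anomaly ΔT_eq = F / λ = 140 / 14.2 = 9.86 K.
t = 208 days = 1.80×10^7 s, so t/τ = 0.793.
ΔT(t) = ΔT_eq (1 − e^(−t/τ)) = 9.86 × (1 − e^−0.793) = 5.40 K.

5.4 K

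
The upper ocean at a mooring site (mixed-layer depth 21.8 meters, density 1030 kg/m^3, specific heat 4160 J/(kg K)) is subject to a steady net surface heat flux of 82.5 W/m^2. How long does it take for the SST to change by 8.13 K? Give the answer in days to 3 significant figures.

107 days

Areal heat capacity C = ρ c_p D = 1030 × 4160 × 21.8 = 9.34×10^7 J m⁻² K⁻¹.
Time required: Δt = C ΔT / F = 9.34×10^7 × 8.13 / 82.5 = 9.20×10^6 s.
In days: 9.20×10^6 s / (86400 s/day) = 107 days.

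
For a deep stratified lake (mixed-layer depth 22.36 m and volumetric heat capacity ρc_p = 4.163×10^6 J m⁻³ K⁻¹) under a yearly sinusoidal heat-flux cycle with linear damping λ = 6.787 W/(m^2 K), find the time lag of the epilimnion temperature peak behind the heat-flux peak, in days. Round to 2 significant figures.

71 days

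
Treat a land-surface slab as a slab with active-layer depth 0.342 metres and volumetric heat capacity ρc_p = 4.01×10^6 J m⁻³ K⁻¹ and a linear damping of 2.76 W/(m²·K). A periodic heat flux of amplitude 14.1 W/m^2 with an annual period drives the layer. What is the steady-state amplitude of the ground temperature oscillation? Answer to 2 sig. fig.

Areal heat capacity C = ρc_p × D = 4.01×10^6 × 0.342 = 1.37×10^6 J/(m²·K).
Angular frequency ω = 2π / T = 2π / 3.15×10^7 s = 1.99×10^-7 s⁻¹.
√((Cω)² + λ²) = √((0.273)² + 2.76²) = 2.77 W/(m²·K).
Amplitude A = F₀ / √((Cω)²+λ²) = 14.1 / 2.77 = 5.08 K.

5.1 K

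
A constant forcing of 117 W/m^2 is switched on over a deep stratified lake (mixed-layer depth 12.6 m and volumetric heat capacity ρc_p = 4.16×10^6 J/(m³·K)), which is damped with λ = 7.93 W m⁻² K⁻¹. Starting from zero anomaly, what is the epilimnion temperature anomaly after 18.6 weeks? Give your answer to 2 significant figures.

Areal heat capacity C = ρc_p × D = 4.16×10^6 × 12.6 = 5.24×10^7 J m⁻² K⁻¹.
τ = C / λ = 5.24×10^7 / 7.93 = 6.61×10^6 s.
Equilibrium anomaly ΔT_eq = F / λ = 117 / 7.93 = 14.8 K.
t = 18.6 weeks = 1.12×10^7 s, so t/τ = 1.70.
ΔT(t) = ΔT_eq (1 − e^(−t/τ)) = 14.8 × (1 − e^−1.70) = 12.1 K.

12 K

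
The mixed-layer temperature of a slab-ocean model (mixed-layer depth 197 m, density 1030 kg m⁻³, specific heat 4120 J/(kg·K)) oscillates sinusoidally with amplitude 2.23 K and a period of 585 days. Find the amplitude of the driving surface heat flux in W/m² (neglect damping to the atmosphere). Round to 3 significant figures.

232

Areal heat capacity C = ρ c_p D = 1030 × 4120 × 197 = 8.36×10^8 J m⁻² K⁻¹.
ω = 2π / 5.05×10^7 s = 1.24×10^-7 s⁻¹.
Cω = 8.36×10^8 × 1.24×10^-7 = 104 W/(m²·K).
F₀ = A × Cω = 2.23 × 104 = 232 W/m².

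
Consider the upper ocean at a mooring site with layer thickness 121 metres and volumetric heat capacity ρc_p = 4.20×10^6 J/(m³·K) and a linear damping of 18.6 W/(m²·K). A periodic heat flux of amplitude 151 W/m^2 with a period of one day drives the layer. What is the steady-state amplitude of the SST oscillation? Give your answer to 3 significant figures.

0.00409 K

Areal heat capacity C = ρc_p × D = 4.20×10^6 × 121 = 5.08×10^8 J m⁻² K⁻¹.
Angular frequency ω = 2π / T = 2π / 86400 s = 7.27×10^-5 s⁻¹.
√((Cω)² + λ²) = √((37000)² + 18.6²) = 37000 W/(m²·K).
Amplitude A = F₀ / √((Cω)²+λ²) = 151 / 37000 = 0.00409 K.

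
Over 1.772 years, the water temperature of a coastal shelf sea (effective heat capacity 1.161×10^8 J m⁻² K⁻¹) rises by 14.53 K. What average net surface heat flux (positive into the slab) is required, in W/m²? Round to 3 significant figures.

Areal heat capacity C = 1.161×10^8 J m⁻² K⁻¹ (given).
Required heat per unit area: Q = C ΔT = 1.16×10^8 × 14.53 = 1.69×10^9 J/m².
Flux F = Q / Δt = 1.69×10^9 / 5.59×10^7 s = 30.2 W/m².

30.2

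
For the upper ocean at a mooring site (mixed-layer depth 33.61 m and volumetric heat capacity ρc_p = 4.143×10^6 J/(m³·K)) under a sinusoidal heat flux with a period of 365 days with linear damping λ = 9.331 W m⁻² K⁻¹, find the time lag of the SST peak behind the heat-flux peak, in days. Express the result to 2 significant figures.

72 days

Areal heat capacity C = ρc_p × D = 4.143×10^6 × 33.61 = 1.39×10^8 J/(m^2 K).
ω = 2π / 3.15×10^7 s = 1.99×10^-7 s⁻¹.
Phase lag φ = arctan(Cω/λ) = arctan(27.7/9.331) = 1.25 rad.
Time lag = φ / ω = 1.25 / 1.99×10^-7 = 6.26×10^6 s = 72.4 days.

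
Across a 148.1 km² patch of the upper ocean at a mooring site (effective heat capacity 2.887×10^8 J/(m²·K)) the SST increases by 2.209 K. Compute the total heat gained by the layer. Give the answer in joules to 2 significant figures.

Areal heat capacity C = 2.887×10^8 J/(m²·K) (given).
Heat per unit area: q = C ΔT = 2.89×10^8 × 2.209 = 6.38×10^8 J/m².
Total heat: Q = q × A = 6.38×10^8 × (148.1 × 10⁶ m²) = 9.44×10^16 J.

9.4×10^16 J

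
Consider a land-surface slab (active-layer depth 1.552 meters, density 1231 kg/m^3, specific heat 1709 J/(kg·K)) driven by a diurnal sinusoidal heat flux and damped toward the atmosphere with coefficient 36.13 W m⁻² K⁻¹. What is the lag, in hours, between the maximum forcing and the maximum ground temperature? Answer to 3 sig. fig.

5.42 hours

Areal heat capacity C = ρ c_p D = 1231 × 1709 × 1.552 = 3.27×10^6 J m⁻² K⁻¹.
ω = 2π / 86400 s = 7.27×10^-5 s⁻¹.
Phase lag φ = arctan(Cω/λ) = arctan(237/36.13) = 1.42 rad.
Time lag = φ / ω = 1.42 / 7.27×10^-5 = 19500 s = 5.42 hours.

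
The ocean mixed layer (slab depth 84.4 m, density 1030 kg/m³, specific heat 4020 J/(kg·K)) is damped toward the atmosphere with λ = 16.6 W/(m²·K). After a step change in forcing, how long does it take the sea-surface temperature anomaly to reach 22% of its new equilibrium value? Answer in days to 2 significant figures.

Areal heat capacity C = ρ c_p D = 1030 × 4020 × 84.4 = 3.49×10^8 J/(m^2 K).
τ = C / λ = 3.49×10^8 / 16.6 = 2.11×10^7 s.
Fraction reached: 1 − e^(−t/τ) = 0.22 ⇒ t = −τ ln(1 − 0.22) = τ × 0.248.
t = 5.23×10^6 s = 60.5 days.

61 days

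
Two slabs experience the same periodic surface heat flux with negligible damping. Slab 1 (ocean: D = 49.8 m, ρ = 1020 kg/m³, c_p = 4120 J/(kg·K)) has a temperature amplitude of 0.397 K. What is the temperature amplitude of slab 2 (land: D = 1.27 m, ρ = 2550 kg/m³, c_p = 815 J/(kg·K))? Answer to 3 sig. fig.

C_ocean = 2.09×10^8 J/(m²·K); C_land = 2.64×10^6 J/(m²·K).
A ∝ 1/C ⇒ A_land = A_ocean × C_ocean/C_land = 0.397 × 79.3 = 31.5 K.

31.5 K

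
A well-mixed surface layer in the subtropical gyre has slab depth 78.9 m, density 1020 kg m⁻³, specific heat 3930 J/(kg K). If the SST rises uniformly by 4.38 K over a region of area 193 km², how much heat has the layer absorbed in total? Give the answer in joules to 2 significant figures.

Areal heat capacity C = ρ c_p D = 1020 × 3930 × 78.9 = 3.16×10^8 J/(m²·K).
Heat per unit area: q = C ΔT = 3.16×10^8 × 4.38 = 1.39×10^9 J/m².
Total heat: Q = q × A = 1.39×10^9 × (193 × 10⁶ m²) = 2.67×10^17 J.

2.7×10^17 J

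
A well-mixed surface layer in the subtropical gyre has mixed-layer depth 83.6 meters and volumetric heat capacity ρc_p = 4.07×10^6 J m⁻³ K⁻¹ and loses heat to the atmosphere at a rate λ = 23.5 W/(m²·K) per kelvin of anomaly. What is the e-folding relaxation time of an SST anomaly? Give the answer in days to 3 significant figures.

168 days

Areal heat capacity C = ρc_p × D = 4.07×10^6 × 83.6 = 3.40×10^8 J/(m²·K).
Relaxation time τ = C / λ = 3.40×10^8 / 23.5 = 1.45×10^7 s.
In days: 1.45×10^7 s / (86400 s/day) = 168 days.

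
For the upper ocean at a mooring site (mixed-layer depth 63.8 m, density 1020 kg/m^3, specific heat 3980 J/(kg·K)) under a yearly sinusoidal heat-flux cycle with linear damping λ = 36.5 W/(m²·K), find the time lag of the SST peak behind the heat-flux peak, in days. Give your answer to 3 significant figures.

Areal heat capacity C = ρ c_p D = 1020 × 3980 × 63.8 = 2.59×10^8 J/(m^2 K).
ω = 2π / 3.15×10^7 s = 1.99×10^-7 s⁻¹.
Phase lag φ = arctan(Cω/λ) = arctan(51.6/36.5) = 0.955 rad.
Time lag = φ / ω = 0.955 / 1.99×10^-7 = 4.79×10^6 s = 55.5 days.

55.5 days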